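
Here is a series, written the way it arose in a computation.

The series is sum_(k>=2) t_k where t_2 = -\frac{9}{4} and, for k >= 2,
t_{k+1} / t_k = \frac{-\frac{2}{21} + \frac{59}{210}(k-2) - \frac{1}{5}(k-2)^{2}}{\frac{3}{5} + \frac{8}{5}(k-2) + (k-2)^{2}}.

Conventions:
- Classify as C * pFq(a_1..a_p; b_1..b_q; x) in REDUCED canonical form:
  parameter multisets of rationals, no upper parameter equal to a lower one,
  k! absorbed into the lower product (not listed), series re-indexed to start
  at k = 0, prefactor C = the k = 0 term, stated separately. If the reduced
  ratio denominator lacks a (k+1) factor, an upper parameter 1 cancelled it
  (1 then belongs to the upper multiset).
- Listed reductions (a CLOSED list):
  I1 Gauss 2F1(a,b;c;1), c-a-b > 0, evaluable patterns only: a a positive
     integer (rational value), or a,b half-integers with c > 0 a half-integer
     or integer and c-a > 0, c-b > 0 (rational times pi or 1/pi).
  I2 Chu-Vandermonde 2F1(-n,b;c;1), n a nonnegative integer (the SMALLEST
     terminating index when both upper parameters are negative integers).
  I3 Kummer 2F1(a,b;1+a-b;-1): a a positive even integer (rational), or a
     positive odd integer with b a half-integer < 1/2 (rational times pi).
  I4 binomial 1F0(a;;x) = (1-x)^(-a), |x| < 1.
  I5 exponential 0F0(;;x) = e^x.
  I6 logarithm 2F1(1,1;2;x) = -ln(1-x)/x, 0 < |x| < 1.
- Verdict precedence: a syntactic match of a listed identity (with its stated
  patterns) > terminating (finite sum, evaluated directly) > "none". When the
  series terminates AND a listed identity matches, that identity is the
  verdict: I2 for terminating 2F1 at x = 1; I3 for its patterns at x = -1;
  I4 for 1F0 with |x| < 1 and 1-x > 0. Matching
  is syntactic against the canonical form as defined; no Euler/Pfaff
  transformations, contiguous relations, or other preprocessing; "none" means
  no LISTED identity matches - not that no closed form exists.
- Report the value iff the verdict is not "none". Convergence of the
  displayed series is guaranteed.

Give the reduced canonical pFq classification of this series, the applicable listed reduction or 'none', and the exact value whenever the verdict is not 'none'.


With C = -\frac{9}{4}: the canonical form is 2F1(-\frac{5}{6}, -\frac{4}{7}; \frac{3}{5}; -\frac{1}{5}). Verdict: none. A 2F1 with upper {-\frac{5}{6}, -\frac{4}{7}} fits none of I1-I6 at x = -\frac{1}{5}; the sum runs forever.

First insight: t_0 being -\frac{9}{4}, roots of the ratio polynomials (C = -9/4) are the negated parameters.
Step ratio: r(k) = -\frac{1}{5} * (k-\frac{5}{6}) (k-\frac{4}{7}) / [(k+\frac{3}{5}) (k+1)] - rational in k. x = -\frac{1}{5}; t_0 = -\frac{9}{4}; negate the roots.


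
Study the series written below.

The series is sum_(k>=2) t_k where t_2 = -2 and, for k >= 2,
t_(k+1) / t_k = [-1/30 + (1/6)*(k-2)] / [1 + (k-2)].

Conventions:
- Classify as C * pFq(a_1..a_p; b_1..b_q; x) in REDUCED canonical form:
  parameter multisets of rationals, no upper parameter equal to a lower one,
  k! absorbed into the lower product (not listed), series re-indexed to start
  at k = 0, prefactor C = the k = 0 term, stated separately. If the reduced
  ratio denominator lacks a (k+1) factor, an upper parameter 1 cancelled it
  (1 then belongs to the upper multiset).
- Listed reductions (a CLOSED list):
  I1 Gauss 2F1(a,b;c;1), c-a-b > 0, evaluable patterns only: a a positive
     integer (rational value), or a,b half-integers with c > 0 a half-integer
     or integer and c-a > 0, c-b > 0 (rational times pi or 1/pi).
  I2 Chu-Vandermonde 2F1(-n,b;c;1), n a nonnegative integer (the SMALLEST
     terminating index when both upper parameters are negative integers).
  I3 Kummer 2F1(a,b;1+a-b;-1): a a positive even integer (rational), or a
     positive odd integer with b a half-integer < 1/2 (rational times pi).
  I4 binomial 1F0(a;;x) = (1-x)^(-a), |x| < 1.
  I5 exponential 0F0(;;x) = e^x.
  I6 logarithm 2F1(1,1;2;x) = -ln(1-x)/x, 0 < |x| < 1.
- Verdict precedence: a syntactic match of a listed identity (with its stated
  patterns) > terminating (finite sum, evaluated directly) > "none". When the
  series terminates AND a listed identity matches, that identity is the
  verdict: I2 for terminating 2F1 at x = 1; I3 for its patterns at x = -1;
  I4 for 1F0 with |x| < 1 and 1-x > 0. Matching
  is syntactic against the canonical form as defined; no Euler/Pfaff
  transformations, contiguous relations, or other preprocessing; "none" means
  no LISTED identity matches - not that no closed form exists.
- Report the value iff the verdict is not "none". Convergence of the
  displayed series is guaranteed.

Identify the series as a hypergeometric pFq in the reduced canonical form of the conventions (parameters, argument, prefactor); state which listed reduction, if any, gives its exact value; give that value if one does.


Canonical form: C = -2 times 1F0 with upper {-1/5}, lower {-}, x = 1/6. Verdict: this is binomial (I4) (the 1F0 binomial series: exponent 1/5, x = 1/6). Hence: (-2) * (5/6)^(1/5).

Key step: t_0 being -2, factor the ratio over Q (C = -2, x = 1/6): negated roots = parameters.
Consecutive-term ratio: r(k) = (1/6) * (k-1/5) / [(k+1)] - rational in k. x = (1/6); t_0 = -2; negate the roots.


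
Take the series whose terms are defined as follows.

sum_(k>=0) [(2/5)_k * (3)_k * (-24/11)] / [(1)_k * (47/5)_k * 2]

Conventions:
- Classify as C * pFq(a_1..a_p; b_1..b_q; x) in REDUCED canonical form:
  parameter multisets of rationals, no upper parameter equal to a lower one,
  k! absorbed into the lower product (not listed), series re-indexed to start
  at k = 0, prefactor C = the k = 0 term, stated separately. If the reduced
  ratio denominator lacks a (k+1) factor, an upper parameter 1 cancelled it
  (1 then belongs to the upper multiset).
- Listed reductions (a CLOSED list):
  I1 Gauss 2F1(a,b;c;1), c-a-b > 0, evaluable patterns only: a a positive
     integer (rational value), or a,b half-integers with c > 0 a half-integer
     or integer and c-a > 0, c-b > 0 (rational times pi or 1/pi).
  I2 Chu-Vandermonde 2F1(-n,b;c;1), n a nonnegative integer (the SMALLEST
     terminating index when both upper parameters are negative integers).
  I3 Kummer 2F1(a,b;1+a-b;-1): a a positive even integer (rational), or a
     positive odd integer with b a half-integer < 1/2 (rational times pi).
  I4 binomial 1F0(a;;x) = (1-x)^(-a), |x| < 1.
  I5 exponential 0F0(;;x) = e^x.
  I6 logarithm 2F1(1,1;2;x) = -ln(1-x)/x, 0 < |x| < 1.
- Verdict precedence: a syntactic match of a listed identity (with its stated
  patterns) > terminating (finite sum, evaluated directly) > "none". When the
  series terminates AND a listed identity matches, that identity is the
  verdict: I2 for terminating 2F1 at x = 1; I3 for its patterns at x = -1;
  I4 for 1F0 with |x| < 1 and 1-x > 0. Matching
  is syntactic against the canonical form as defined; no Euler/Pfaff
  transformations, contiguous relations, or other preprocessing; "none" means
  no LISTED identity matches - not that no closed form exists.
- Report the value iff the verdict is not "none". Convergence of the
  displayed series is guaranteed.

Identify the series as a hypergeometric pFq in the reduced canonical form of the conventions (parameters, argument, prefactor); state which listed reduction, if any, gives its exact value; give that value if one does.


x = 1 here; the reduced form reads 2F1, upper {2/5, 3}, lower {47/5}, C = -12/11. Verdict at x = 1: the Gauss summation I1 matches (x = 1: the Gamma ratio telescopes since c-a-b = 6 > 0 and a = 3 in Z>0). Exact value: -1776/1375.

Structural cue: with t_0 = -12/11, the constant factors (prefactor -12/11) combine into one prefactor.
Ratio: r(k) = 1 * (k+2/5) (k+3) / [(k+47/5) (k+1)] - poly over poly, x = 1 from leading terms; C = -12/11 at k = 0.


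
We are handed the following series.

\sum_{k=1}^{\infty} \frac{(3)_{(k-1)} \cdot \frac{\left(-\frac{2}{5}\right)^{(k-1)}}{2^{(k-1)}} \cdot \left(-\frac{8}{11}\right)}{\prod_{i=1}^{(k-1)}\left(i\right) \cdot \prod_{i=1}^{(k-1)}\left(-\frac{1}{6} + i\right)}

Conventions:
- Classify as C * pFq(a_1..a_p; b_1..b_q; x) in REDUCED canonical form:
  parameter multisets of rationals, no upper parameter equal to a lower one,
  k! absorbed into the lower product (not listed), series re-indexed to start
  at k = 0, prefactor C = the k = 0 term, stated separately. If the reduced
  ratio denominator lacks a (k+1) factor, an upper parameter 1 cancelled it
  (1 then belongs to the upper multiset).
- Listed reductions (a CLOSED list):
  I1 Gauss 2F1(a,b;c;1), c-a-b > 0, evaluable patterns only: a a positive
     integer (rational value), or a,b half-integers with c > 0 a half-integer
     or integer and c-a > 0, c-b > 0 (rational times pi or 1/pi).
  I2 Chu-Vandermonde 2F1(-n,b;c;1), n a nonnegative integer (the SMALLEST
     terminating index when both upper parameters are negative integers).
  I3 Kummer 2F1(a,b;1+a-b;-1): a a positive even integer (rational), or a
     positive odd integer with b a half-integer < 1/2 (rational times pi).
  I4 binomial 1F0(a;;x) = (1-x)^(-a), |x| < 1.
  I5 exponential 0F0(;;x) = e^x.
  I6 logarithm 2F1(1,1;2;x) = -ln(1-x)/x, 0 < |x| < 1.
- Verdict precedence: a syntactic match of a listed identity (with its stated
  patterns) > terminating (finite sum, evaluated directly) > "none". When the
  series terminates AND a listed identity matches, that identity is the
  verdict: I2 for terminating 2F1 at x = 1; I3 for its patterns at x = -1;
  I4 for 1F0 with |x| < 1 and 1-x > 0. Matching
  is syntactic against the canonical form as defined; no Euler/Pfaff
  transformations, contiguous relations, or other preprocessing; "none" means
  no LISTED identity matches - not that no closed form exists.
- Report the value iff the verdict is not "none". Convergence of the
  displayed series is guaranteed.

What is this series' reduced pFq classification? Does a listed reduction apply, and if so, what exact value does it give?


The tell: t_0 being -\frac{8}{11}, the two k-th powers (prefactor -8/11) combine into one argument.
Adjacent-term ratio: r(k) = -\frac{1}{5} * (k+3) / [(k+\frac{5}{6}) (k+1)] ; factor over Q: parameters, x = -\frac{1}{5}, and C = -\frac{8}{11}.

At argument -\frac{1}{5}: a 1F1 with upper {3}, lower {\frac{5}{6}}, scaled by C = -\frac{8}{11}. Verdict: none here - no I1-I6 shape fits x = -\frac{1}{5} with lower {\frac{5}{6}}.


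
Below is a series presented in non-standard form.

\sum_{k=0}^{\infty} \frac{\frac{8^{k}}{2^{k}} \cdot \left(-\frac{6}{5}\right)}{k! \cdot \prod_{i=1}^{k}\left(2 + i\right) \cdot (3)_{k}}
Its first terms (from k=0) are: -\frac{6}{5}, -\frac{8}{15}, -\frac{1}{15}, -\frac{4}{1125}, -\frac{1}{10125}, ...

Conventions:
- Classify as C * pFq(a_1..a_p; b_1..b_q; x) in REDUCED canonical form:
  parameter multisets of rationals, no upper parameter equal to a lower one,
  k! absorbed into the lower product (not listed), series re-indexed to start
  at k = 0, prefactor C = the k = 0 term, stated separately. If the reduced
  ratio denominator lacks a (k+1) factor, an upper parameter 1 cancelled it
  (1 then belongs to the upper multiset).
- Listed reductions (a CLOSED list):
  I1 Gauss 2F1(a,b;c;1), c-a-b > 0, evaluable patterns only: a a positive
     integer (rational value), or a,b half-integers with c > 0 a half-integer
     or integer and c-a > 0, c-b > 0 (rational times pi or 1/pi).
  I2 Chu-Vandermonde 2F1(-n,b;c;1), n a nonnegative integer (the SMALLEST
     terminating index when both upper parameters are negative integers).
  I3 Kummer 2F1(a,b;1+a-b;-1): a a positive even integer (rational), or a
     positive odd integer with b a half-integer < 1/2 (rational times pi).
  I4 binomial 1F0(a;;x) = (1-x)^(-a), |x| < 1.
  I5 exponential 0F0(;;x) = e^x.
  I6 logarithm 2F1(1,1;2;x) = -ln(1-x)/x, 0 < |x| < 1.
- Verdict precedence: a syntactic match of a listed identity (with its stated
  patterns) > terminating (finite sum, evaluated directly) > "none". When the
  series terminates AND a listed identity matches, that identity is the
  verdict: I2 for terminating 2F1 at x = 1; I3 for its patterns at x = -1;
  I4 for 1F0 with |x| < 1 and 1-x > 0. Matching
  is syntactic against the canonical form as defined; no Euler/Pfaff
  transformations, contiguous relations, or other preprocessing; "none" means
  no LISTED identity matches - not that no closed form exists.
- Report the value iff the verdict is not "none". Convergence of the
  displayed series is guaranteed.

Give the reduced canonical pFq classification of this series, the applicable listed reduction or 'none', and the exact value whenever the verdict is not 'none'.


Canonical form: C = -\frac{6}{5} times 0F2 with upper {-}, lower {3, 3}, x = 4. Verdict: no listed reduction: x = 4 and upper {-} fail every I1-I6 pattern.

Structural cue: t_0 = -\frac{6}{5} here, and the two k-th powers (C = -6/5) combine into one argument.
Consecutive-term ratio: r(k) = 4 * 1 / [(k+3) (k+3) (k+1)] - rational in k, leading ratio 4; with t_0 = -\frac{6}{5}, classification follows.


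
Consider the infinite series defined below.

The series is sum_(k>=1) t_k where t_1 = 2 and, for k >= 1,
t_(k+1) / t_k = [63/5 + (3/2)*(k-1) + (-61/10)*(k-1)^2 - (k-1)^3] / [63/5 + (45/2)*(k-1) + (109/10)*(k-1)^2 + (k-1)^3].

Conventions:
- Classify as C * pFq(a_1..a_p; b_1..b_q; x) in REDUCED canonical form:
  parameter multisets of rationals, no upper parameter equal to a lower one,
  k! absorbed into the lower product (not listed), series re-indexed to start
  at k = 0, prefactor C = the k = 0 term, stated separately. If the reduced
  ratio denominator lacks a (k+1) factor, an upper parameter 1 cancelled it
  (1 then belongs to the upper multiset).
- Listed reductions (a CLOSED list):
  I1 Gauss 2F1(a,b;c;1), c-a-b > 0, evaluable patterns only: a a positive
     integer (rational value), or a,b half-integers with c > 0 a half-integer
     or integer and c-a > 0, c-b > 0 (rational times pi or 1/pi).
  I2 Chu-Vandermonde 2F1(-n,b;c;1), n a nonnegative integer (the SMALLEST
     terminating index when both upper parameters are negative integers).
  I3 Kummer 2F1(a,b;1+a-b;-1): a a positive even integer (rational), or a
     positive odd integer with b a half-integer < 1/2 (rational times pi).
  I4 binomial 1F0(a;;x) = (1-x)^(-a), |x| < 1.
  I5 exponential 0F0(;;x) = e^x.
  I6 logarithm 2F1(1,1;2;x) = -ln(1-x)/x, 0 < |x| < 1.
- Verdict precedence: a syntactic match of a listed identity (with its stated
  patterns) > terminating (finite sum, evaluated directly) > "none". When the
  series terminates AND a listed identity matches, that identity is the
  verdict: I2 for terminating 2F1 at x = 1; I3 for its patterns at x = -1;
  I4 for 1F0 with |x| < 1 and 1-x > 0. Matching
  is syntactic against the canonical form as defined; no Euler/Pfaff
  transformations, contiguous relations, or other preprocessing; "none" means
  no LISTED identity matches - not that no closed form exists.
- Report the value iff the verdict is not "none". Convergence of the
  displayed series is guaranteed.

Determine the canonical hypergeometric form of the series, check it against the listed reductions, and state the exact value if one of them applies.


Canonical form: C = 2 times 2F1 with upper {-7/5, 6}, lower {42/5}, x = -1. Verdict: this is Kummer (I3) (x = -1; c = 42/5 equals 1+a-b for upper {-7/5, 6}: listed pattern). Value: 2664/625.

Key step: t_0 being 2, factor the ratio over Q (prefactor 2): negated roots = parameters.
Ratio: r(k) = (-1) * (k-7/5) (k+6) / [(k+42/5) (k+1)] - rational; roots negated = parameters, x = (-1), C = 2.


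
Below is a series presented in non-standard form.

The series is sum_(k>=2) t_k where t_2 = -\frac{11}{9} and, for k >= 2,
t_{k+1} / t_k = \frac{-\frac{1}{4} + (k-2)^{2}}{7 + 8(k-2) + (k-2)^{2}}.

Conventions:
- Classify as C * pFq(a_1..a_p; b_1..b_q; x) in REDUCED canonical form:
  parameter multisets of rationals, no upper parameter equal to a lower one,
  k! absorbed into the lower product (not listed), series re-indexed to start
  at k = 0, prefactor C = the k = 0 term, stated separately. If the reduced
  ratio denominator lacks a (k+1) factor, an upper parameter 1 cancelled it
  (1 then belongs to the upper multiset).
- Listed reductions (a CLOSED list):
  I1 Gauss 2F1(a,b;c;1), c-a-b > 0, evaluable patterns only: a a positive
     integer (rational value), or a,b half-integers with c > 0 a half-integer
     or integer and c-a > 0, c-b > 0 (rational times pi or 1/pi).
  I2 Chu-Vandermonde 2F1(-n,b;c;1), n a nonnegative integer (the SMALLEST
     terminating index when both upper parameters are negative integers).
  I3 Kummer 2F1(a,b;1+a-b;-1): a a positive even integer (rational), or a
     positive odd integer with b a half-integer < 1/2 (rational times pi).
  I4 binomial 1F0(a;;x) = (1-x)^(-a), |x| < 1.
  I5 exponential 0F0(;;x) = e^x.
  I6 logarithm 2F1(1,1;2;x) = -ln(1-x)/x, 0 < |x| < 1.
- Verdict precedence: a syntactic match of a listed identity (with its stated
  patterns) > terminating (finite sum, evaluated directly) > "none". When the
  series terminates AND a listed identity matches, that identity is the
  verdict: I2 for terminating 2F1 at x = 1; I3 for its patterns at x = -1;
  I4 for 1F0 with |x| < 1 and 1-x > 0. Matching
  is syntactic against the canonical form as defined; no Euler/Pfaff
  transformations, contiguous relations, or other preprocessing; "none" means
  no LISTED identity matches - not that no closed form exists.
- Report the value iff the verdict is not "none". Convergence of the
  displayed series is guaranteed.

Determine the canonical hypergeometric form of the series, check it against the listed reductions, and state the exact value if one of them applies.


Canonical form: C = -\frac{11}{9} times 2F1 with upper {-\frac{1}{2}, \frac{1}{2}}, lower {7}, x = 1. Verdict: Gauss's theorem I1 (half-integer case) fires (x = 1; upper {-\frac{1}{2}, \frac{1}{2}} half-integers, c = 7 in the evaluable pattern). Value: \left(-\frac{2097152}{567567}\right) / \pi.

First insight: x = 1 and the expanded ratio factors over Q; prefactor -11/9, roots give parameters.
Term ratio: r(k) = 1 * (k-\frac{1}{2}) (k+\frac{1}{2}) / [(k+7) (k+1)] - poly over poly, x = 1 from leading terms; C = -\frac{11}{9} at k = 0.


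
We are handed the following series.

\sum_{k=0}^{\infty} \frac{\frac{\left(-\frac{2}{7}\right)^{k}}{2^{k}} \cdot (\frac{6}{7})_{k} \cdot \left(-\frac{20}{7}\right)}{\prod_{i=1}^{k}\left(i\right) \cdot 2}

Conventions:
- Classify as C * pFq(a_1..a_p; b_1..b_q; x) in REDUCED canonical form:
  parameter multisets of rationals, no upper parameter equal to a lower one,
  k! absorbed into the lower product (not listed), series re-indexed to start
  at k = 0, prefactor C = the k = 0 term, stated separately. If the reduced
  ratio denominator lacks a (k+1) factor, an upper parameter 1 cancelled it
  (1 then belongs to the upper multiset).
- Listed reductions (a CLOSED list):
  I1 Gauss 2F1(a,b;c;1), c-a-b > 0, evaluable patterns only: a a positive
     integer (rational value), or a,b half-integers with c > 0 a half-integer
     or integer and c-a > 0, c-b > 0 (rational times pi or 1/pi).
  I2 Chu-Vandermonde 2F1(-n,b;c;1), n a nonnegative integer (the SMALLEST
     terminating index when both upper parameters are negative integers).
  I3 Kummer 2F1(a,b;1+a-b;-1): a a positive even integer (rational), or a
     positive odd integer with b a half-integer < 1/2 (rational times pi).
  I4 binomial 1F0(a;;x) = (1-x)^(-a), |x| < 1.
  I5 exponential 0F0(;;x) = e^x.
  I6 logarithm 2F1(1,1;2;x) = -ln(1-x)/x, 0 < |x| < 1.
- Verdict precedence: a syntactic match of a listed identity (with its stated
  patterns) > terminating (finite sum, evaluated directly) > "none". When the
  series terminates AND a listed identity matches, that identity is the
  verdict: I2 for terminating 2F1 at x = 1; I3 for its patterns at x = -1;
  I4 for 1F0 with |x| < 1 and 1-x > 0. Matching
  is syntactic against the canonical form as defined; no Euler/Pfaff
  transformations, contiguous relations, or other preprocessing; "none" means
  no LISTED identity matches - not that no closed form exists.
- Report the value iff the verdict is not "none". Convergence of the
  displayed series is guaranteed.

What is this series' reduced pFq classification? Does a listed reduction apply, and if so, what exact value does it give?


This is -\frac{10}{7} * 1F0(\frac{6}{7}; -; -\frac{1}{7}) in reduced canonical form. Verdict: the I4 binomial reduction matches (the 1F0 binomial series: exponent -6/7, x = -\frac{1}{7}). Sum: \left(-\frac{10}{7}\right) \cdot \left(\frac{8}{7}\right)^{-\frac{6}{7}}.

The tell: with t_0 = -\frac{10}{7}, the two k-th powers (C = -10/7, x = -1/7) combine into one argument.
Ratio: r(k) = -\frac{1}{7} * (k+\frac{6}{7}) / [(k+1)] - rational in k. x = -\frac{1}{7}; t_0 = -\frac{10}{7}; negate the roots.


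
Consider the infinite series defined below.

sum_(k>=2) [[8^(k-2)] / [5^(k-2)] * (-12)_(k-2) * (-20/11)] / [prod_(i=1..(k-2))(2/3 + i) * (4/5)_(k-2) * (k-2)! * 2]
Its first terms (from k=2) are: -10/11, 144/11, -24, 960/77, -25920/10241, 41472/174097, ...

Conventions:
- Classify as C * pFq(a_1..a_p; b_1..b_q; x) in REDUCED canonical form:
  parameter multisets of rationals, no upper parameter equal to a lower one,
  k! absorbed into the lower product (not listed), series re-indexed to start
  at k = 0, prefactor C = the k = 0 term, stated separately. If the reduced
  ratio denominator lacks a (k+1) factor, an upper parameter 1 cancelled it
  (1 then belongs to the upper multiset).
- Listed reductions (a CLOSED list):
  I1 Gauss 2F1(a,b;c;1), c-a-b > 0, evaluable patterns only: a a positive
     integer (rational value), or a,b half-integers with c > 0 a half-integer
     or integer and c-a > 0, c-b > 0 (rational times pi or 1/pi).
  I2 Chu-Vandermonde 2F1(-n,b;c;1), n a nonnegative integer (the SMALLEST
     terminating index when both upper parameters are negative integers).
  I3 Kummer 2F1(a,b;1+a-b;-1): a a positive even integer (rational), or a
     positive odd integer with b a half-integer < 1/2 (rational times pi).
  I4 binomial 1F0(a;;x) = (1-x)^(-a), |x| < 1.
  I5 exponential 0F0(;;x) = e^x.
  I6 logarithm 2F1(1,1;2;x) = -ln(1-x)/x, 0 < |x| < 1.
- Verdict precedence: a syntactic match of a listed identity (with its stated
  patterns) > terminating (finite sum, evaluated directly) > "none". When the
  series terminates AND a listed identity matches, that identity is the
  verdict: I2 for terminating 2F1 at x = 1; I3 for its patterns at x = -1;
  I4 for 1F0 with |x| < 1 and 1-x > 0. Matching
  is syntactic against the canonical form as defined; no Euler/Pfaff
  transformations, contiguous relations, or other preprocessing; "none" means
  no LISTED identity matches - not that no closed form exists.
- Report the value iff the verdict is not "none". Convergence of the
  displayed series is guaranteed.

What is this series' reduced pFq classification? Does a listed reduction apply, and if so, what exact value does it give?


Canonical form: C = -10/11 times 1F2 with upper {-12}, lower {4/5, 5/3}, x = 8/5. Verdict: terminating. With -12 upstairs the series is a 13-term polynomial sum; evaluated term by term. Hence: -532000262438307396002/321519866309729322235.

Key observation: t_0 = -10/11 here, and the two geometric factors (prefactor -10/11) combine into one argument.
Ratio: r(k) = (8/5) * (k-12) / [(k+4/5) (k+5/3) (k+1)] ; factor over Q: parameters, x = (8/5), and C = -10/11.


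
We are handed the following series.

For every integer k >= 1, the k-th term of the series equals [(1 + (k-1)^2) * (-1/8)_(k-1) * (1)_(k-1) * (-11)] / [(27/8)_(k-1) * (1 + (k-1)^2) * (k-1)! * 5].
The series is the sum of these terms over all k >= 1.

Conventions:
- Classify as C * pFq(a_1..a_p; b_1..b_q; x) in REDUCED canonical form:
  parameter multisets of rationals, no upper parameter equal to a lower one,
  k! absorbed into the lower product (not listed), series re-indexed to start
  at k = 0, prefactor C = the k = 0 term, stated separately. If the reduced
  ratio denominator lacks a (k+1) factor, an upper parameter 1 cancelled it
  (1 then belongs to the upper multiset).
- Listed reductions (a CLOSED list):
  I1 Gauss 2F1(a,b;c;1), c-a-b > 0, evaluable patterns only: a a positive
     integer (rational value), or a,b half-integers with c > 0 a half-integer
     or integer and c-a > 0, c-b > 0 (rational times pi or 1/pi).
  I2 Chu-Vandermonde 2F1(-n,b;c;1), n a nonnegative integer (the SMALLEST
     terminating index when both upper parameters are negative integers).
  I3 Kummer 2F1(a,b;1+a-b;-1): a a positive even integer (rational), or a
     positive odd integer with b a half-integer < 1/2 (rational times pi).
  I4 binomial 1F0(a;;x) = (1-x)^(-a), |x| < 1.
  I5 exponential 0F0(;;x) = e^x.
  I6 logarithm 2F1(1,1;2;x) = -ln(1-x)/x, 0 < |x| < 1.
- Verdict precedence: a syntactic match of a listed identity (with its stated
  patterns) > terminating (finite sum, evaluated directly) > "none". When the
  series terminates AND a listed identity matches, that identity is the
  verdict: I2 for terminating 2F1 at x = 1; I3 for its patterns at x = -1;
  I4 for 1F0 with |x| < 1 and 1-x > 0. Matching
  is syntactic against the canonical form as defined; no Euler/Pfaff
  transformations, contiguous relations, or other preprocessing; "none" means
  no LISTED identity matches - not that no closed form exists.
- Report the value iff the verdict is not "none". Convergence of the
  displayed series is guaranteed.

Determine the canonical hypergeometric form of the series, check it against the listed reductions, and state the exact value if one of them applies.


Classification (C = -11/5): 2F1 with upper {-1/8, 1}, lower {27/8}, argument x = 1. Verdict at x = 1: Gauss (I1, integer-parameter pattern) matches (x = 1: the Gamma ratio telescopes since c-a-b = 5/2 > 0 and a = 1 in Z>0). Value: -209/100.

The tell: t_0 = -11/5 here, and the constant factors (prefactor -11/5) combine into one prefactor.
Consecutive-term ratio: r(k) = 1 * (k-1/8) (k+1) / [(k+27/8) (k+1)] - poly over poly, x = 1 from leading terms; C = -11/5 at k = 0.


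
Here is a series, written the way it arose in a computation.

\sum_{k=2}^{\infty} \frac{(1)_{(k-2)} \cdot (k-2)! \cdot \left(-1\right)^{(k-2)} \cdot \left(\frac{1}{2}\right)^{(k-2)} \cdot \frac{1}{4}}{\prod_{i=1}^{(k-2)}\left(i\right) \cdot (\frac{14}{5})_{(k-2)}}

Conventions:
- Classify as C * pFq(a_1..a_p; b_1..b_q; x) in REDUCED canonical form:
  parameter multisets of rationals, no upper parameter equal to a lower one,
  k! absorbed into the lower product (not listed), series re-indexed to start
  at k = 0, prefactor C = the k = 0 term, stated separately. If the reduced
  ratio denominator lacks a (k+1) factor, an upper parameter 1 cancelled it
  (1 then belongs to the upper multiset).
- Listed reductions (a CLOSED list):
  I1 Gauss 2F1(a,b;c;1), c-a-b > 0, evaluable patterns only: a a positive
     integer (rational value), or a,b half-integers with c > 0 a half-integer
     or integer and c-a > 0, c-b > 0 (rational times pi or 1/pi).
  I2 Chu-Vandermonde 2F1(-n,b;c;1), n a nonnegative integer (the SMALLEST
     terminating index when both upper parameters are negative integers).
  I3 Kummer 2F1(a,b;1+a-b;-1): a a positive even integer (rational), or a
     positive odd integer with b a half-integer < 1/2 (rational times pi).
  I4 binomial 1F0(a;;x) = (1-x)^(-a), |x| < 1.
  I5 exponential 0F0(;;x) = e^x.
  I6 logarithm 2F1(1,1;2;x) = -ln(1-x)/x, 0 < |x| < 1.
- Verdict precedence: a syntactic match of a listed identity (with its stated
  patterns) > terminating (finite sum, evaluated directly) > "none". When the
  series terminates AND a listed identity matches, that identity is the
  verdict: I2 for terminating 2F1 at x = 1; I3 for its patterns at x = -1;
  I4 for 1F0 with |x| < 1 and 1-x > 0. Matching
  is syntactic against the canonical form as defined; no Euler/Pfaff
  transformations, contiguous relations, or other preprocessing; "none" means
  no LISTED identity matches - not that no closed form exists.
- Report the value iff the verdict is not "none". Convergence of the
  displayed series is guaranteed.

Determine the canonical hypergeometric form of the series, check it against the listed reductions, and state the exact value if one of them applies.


x = -\frac{1}{2} here; the reduced form reads 2F1, upper {1, 1}, lower {\frac{14}{5}}, C = \frac{1}{4}. Verdict: none here - no I1-I6 shape fits x = -\frac{1}{2} with lower {\frac{14}{5}}.

Key observation: from the first term \frac{1}{4}: the (-1)^k factor (C = 1/4, x = -1/2) folds into the argument's sign.
Consecutive-term ratio: r(k) = -\frac{1}{2} * (k+1) (k+1) / [(k+\frac{14}{5}) (k+1)] - rational in k. x = -\frac{1}{2}; t_0 = \frac{1}{4}; negate the roots.


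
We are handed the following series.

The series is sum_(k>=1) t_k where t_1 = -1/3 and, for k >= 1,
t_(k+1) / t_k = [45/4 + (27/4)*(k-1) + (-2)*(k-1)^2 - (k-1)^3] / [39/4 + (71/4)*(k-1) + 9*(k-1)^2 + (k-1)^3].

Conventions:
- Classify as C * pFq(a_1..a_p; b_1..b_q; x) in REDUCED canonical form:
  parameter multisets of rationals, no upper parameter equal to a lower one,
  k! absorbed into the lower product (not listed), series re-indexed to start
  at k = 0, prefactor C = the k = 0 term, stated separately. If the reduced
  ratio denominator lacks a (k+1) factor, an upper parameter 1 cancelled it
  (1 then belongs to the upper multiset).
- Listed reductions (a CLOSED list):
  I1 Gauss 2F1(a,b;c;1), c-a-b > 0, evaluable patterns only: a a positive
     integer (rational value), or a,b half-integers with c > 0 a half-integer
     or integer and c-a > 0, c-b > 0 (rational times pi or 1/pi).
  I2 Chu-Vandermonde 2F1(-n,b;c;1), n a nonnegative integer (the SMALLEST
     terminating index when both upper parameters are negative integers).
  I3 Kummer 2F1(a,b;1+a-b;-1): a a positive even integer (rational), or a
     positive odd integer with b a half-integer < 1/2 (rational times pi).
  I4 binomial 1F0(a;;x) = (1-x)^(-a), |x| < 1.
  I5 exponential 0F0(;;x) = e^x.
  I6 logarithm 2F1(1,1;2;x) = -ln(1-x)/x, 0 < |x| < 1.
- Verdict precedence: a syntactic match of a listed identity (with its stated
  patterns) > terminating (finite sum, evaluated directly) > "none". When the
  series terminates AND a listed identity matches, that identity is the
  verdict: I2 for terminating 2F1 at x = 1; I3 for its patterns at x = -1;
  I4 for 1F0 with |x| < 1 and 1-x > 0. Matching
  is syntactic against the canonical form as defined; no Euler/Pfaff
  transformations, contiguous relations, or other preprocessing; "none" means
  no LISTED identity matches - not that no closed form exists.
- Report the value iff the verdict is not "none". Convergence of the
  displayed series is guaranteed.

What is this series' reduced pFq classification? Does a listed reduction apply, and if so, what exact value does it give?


At argument -1: a 2F1 with upper {-5/2, 3}, lower {13/2}, scaled by C = -1/3. Verdict: Kummer's theorem (I3) matches (x = -1; c = 13/2 equals 1+a-b for upper {-5/2, 3}: listed pattern). Its exact value is (-1155/4096) * pi.

Key step: t_0 = -1/3 here, and cancel k + 3/2 from the displayed ratio first; then C = -1/3.
Step ratio: r(k) = (-1) * (k-5/2) (k+3) / [(k+13/2) (k+1)] - poly over poly, x = (-1) from leading terms; C = -1/3 at k = 0.


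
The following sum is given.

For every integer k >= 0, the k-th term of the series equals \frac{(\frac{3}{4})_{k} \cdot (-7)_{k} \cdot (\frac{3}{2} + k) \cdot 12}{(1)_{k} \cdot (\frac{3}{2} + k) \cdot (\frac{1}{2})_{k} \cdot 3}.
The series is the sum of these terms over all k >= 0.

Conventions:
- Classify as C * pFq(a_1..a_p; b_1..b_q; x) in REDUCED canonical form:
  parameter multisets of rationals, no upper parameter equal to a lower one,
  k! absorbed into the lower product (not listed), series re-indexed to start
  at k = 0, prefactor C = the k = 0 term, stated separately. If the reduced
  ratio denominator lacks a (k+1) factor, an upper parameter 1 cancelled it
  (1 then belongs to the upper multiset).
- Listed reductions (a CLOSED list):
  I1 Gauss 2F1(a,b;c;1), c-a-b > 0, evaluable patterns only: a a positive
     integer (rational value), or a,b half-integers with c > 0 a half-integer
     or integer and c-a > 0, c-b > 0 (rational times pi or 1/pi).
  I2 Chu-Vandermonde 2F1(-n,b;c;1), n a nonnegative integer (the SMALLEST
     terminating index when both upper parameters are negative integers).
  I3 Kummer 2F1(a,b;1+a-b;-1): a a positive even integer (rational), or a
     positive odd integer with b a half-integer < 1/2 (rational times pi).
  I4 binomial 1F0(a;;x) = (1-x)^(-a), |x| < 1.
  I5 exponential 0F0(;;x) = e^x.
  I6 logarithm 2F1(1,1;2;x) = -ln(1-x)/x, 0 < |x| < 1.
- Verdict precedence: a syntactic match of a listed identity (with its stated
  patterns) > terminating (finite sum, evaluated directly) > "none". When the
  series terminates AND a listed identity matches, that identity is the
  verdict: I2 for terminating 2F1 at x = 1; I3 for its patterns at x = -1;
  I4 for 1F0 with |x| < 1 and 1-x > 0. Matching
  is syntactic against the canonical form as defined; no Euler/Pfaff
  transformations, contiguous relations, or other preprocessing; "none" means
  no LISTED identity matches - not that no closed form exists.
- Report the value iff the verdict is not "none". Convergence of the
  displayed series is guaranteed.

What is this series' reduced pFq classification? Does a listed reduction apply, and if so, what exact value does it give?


Reduced: x = 1, 2F1, upper = {-7, \frac{3}{4}}, lower = {\frac{1}{2}}, C = 4. Verdict: Vandermonde's identity (I2) fires (terminating 2F1 at x = 1 with n = 7, b = 3/4, c = \frac{1}{2}). Value: -\frac{437}{1248}.

Key observation: from the first term 4: the factor k + 3/2 cancels (top and bottom), leaving C = 4.
Consecutive-term ratio: r(k) = 1 * (k-7) (k+\frac{3}{4}) / [(k+\frac{1}{2}) (k+1)] ; factor over Q: parameters, x = 1, and C = 4.


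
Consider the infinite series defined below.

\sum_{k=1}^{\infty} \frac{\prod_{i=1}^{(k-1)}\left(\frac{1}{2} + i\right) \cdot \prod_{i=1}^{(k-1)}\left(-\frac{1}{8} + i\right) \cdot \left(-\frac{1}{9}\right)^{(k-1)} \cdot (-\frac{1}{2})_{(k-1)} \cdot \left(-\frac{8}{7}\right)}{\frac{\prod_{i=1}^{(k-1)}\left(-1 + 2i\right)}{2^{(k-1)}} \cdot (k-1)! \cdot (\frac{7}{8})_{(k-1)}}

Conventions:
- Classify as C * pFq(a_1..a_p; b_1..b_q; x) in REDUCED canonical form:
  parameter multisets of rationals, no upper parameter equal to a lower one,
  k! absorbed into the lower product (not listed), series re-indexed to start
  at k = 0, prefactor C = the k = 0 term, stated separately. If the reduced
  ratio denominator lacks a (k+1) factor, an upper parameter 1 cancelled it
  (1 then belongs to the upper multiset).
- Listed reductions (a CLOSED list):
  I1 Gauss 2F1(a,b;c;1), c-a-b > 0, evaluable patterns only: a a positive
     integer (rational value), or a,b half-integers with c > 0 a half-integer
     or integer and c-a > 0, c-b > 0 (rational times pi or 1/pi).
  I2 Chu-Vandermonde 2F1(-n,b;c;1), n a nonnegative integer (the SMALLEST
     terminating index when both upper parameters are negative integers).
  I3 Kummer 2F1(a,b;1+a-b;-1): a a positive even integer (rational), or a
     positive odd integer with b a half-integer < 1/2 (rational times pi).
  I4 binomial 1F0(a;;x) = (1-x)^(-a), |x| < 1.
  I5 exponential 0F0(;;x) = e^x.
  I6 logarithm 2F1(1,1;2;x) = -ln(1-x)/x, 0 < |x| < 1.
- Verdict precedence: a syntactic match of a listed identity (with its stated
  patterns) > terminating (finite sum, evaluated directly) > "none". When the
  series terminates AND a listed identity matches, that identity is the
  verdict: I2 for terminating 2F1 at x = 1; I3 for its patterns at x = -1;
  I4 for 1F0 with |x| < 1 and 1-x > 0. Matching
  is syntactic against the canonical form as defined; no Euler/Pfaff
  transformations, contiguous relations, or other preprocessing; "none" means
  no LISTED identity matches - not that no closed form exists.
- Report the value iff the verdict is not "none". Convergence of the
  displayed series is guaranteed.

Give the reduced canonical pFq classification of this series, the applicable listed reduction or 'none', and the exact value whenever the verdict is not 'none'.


x = -\frac{1}{9} here; the reduced form reads 2F1, upper {-\frac{1}{2}, \frac{3}{2}}, lower {\frac{1}{2}}, C = -\frac{8}{7}. Verdict: none. A 2F1 with upper {-\frac{1}{2}, \frac{3}{2}} fits none of I1-I6 at x = -\frac{1}{9}; the sum runs forever.

First insight: t_0 being -\frac{8}{7}, the running product (prefactor -8/7) telescopes to a rising factorial.
Adjacent-term ratio: r(k) = -\frac{1}{9} * (k-\frac{1}{2}) (k+\frac{3}{2}) / [(k+\frac{1}{2}) (k+1)] - poly over poly, x = -\frac{1}{9} from leading terms; C = -\frac{8}{7} at k = 0.


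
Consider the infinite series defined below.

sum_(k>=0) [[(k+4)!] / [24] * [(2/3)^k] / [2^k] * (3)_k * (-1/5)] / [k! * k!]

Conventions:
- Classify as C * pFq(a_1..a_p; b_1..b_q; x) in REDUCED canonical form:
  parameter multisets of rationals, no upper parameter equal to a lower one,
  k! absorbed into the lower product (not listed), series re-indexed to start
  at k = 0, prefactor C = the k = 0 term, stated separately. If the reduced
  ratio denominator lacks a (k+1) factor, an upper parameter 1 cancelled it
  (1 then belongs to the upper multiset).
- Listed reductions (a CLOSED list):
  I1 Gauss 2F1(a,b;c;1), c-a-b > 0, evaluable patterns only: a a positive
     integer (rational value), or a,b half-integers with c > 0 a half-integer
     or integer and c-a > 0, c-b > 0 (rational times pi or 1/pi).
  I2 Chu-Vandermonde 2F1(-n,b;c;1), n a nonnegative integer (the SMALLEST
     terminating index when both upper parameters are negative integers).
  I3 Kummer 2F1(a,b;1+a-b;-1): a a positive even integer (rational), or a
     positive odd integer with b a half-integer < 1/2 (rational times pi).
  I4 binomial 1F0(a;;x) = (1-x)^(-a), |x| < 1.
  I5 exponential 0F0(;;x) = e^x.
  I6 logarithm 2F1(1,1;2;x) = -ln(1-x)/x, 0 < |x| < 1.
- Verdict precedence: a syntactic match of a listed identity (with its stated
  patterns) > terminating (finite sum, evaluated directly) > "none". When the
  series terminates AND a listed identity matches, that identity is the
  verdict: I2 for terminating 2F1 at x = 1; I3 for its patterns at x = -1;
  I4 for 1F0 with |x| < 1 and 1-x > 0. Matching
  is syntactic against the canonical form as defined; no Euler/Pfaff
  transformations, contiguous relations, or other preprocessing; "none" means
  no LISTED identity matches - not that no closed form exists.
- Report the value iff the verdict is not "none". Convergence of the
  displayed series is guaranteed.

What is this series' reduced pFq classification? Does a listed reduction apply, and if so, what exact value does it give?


Classification (C = -1/5): 2F1 with upper {3, 5}, lower {1}, argument x = 1/3. Verdict: no listed reduction: x = 1/3 and upper {3, 5} fail every I1-I6 pattern.

Key step: from the first term -1/5: the denominator's factorial ratio (C = -1/5, x = 1/3) is a lower Pochhammer.
Step ratio: r(k) = (1/3) * (k+3) (k+5) / [(k+1) (k+1)] ; factor over Q: parameters, x = (1/3), and C = -1/5.


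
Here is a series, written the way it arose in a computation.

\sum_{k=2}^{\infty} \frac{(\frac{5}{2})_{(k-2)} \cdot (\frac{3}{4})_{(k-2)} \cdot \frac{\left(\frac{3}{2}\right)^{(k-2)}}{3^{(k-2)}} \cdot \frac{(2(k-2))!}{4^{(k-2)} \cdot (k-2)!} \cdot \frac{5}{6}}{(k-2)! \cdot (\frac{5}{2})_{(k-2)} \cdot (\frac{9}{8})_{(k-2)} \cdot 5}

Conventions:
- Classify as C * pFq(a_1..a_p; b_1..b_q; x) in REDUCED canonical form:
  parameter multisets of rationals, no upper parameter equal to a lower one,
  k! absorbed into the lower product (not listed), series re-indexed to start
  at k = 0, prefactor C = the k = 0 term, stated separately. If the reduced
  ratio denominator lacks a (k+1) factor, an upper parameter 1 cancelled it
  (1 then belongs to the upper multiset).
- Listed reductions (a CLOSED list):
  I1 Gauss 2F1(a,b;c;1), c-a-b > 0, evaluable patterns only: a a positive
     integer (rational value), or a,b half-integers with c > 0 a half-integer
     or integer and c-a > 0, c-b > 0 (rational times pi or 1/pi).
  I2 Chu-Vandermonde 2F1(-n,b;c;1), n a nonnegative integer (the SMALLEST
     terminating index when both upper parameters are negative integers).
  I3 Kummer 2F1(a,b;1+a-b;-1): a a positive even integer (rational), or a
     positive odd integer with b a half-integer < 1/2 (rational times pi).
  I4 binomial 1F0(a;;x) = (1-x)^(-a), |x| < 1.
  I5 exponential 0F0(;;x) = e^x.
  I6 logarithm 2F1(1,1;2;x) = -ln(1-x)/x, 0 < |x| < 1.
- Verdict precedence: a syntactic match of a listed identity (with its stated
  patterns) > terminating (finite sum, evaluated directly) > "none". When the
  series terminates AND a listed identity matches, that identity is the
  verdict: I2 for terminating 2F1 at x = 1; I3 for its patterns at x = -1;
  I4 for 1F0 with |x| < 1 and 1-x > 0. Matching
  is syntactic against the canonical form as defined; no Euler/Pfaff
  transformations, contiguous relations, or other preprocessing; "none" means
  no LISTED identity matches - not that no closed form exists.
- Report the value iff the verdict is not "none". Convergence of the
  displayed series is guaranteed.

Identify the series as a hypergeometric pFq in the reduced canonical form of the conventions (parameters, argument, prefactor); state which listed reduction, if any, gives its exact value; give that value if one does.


Canonical form: C = \frac{1}{6} times 2F1 with upper {\frac{1}{2}, \frac{3}{4}}, lower {\frac{9}{8}}, x = \frac{1}{2}. Verdict: none. No listed pattern accepts 2F1(\frac{1}{2}, \frac{3}{4}; \frac{9}{8}; \frac{1}{2}).

Key step: with t_0 = \frac{1}{6}, the (2k)!/(4^k k!) block (C = 1/6, x = 1/2) is the Pochhammer (1/2)_k.
Step ratio: r(k) = \frac{1}{2} * (k+\frac{1}{2}) (k+\frac{3}{4}) / [(k+\frac{9}{8}) (k+1)] - rational in k. x = \frac{1}{2}; t_0 = \frac{1}{6}; negate the roots.
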